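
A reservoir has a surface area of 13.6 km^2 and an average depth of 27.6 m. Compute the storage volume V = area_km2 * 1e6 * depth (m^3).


V = 13.6 * 1e6 * 27.6 = 3.7536e+08 m^3


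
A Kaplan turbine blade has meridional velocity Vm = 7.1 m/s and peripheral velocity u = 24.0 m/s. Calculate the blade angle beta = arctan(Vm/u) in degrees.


beta = arctan(7.1 / 24.0) = 16.4800 degrees


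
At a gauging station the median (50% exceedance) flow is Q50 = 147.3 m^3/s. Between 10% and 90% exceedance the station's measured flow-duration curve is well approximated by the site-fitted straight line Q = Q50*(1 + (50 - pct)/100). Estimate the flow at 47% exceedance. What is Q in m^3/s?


Q = 147.3 * (1 + (50 - 47)/100) = 151.7190 m^3/s


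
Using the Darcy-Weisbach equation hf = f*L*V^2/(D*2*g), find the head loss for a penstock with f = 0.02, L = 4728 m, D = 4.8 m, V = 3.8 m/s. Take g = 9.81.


hf = 0.02 * 4728 * 3.8^2 / (4.8 * 2 * 9.81) = 14.4989 m


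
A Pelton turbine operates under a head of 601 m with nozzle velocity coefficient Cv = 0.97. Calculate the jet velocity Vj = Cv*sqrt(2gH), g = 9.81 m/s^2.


Vj = 0.97 * sqrt(2*9.81*601) = 105.3315 m/s


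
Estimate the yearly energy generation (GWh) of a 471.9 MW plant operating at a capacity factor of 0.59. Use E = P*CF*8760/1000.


E = 471.9 * 0.59 * 8760 / 1000 = 2438.9680 GWh


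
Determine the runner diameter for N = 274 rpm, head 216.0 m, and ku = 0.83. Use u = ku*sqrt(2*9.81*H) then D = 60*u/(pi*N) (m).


u = 0.83 * sqrt(2*9.81*216.0) = 54.0324 m/s
D = 60 * 54.0324 / (pi * 274) = 3.7662 m


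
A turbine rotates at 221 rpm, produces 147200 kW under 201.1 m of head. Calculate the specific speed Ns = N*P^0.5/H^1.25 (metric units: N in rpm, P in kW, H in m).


Ns = 221 * 147200^0.5 / 201.1^1.25 = 111.9647


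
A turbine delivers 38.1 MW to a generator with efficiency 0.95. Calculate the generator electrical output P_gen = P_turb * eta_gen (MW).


P_gen = 38.1 * 0.95 = 36.1950 MW


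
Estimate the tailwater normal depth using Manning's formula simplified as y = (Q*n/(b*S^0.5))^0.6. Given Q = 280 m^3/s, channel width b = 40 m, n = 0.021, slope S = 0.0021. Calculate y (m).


y = (280 * 0.021 / (40 * 0.0021^0.5))^0.6 = 2.0124 m


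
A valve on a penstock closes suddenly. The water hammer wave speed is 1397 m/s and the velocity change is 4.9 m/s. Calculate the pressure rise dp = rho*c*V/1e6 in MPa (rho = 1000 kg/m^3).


dp = 1000 * 1397 * 4.9 / 1e6 = 6.8453 MPa


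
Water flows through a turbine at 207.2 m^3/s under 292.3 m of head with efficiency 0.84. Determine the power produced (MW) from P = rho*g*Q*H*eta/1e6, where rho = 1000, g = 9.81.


P = 1000 * 9.81 * 207.2 * 292.3 * 0.84 / 1e6 = 499.0762 MW


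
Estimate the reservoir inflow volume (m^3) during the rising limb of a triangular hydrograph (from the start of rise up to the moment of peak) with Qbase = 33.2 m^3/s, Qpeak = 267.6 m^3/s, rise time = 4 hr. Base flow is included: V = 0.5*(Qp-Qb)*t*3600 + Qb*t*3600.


V = 0.5*(267.6 - 33.2)*4*3600 + 33.2*4*3600 = 2.1658e+06 m^3


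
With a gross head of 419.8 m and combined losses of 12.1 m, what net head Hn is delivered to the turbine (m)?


Hn = 419.8 - 12.1 = 407.7000 m


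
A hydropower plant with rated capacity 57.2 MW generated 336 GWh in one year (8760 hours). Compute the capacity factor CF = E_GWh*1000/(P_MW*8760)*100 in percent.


CF = 336 * 1000 / (57.2 * 8760) * 100 = 67.0562 %


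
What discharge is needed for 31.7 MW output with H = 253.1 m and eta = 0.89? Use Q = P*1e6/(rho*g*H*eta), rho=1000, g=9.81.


Q = 31.7 * 1e6 / (1000 * 9.81 * 253.1 * 0.89) = 14.3452 m^3/s


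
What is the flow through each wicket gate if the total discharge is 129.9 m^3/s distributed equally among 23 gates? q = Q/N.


q = 129.9 / 23 = 5.6478 m^3/s


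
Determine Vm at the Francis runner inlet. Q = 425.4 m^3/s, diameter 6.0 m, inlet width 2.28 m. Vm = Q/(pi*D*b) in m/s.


Vm = 425.4 / (pi * 6.0 * 2.28) = 9.8983 m/s


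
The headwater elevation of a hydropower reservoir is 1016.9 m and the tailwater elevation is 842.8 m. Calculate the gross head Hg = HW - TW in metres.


Hg = 1016.9 - 842.8 = 174.1000 m


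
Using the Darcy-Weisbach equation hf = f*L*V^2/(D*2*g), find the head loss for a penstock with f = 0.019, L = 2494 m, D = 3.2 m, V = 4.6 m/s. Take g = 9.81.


hf = 0.019 * 2494 * 4.6^2 / (3.2 * 2 * 9.81) = 15.9704 m


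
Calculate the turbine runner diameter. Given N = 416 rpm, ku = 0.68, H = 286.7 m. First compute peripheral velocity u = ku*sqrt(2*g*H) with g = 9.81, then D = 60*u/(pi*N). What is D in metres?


u = 0.68 * sqrt(2*9.81*286.7) = 51.0002 m/s
D = 60 * 51.0002 / (pi * 416) = 2.3414 m


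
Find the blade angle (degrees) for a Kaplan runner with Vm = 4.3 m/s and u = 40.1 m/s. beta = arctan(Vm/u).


beta = arctan(4.3 / 40.1) = 6.1205 degrees


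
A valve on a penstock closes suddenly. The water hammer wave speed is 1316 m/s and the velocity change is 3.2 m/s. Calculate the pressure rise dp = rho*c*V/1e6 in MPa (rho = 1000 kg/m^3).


dp = 1000 * 1316 * 3.2 / 1e6 = 4.2112 MPa


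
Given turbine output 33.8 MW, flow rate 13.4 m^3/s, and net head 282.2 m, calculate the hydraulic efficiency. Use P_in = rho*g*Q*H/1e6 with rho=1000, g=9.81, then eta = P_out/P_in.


P_in = 1000 * 9.81 * 13.4 * 282.2 / 1e6 = 37.0963 MW
eta = 33.8 / 37.0963 = 0.9111


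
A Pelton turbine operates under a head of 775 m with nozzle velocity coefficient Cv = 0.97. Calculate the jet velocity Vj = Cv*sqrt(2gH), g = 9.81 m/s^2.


Vj = 0.97 * sqrt(2*9.81*775) = 119.6113 m/s


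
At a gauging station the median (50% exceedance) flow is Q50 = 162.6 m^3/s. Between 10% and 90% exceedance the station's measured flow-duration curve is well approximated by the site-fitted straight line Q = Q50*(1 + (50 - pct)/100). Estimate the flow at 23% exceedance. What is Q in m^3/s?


Q = 162.6 * (1 + (50 - 23)/100) = 206.5020 m^3/s


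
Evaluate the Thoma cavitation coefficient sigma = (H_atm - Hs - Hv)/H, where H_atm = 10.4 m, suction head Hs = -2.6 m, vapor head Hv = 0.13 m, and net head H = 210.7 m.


sigma = (10.4 - (-2.6) - 0.13) / 210.7 = 0.0611


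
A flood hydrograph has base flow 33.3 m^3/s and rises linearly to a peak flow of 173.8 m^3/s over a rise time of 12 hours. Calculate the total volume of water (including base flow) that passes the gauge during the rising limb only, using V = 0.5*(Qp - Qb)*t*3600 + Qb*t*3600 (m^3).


V = 0.5*(173.8 - 33.3)*12*3600 + 33.3*12*3600 = 4.4734e+06 m^3


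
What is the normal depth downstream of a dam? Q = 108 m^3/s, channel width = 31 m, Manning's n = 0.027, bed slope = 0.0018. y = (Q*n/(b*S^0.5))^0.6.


y = (108 * 0.027 / (31 * 0.0018^0.5))^0.6 = 1.6124 m


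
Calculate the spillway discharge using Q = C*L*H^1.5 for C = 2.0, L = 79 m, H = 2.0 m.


Q = 2.0 * 79 * 2.0^1.5 = 446.8915 m^3/s


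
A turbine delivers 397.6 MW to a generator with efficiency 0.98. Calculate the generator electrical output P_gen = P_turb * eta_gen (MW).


P_gen = 397.6 * 0.98 = 389.6480 MW


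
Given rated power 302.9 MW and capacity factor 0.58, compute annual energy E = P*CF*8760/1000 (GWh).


E = 302.9 * 0.58 * 8760 / 1000 = 1538.9743 GWh


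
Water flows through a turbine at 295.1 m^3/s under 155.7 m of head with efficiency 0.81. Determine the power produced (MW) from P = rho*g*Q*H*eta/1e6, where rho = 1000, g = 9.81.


P = 1000 * 9.81 * 295.1 * 155.7 * 0.81 / 1e6 = 365.1000 MW


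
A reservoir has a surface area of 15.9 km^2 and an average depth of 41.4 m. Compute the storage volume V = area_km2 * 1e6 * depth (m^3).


V = 15.9 * 1e6 * 41.4 = 6.5826e+08 m^3


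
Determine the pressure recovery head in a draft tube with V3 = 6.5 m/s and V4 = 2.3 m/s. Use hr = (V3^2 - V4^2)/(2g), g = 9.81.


hr = (6.5^2 - 2.3^2) / (2*9.81) = 1.8838 m


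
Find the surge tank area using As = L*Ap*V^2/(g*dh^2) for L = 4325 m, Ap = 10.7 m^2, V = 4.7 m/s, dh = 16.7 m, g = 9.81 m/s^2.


As = 4325 * 10.7 * 4.7^2 / (9.81 * 16.7^2) = 373.6489 m^2


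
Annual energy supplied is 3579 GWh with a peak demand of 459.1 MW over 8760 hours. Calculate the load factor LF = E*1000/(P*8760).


LF = 3579 * 1000 / (459.1 * 8760) = 0.8899


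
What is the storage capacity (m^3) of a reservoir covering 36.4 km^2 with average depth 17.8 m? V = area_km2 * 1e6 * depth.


V = 36.4 * 1e6 * 17.8 = 6.4792e+08 m^3


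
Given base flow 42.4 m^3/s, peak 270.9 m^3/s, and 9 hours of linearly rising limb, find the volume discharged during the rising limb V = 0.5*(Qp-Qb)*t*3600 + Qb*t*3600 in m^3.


V = 0.5*(270.9 - 42.4)*9*3600 + 42.4*9*3600 = 5.0755e+06 m^3


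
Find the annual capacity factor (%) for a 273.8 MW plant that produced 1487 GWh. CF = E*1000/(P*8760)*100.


CF = 1487 * 1000 / (273.8 * 8760) * 100 = 61.9974 %


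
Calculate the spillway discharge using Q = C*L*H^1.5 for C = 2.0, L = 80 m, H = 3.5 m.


Q = 2.0 * 80 * 3.5^1.5 = 1047.6641 m^3/s


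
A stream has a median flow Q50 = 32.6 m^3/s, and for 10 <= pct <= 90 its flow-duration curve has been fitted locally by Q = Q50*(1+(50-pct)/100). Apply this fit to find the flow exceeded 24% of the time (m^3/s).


Q = 32.6 * (1 + (50 - 24)/100) = 41.0760 m^3/s


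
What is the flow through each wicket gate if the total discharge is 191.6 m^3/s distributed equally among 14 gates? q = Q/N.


q = 191.6 / 14 = 13.6857 m^3/s


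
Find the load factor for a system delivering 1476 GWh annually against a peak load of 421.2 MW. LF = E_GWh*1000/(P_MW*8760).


LF = 1476 * 1000 / (421.2 * 8760) = 0.4000


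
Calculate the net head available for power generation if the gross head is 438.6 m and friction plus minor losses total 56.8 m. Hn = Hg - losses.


Hn = 438.6 - 56.8 = 381.8000 m


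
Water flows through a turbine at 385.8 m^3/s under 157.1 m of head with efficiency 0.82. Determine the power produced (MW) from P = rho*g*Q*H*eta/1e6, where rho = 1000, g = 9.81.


P = 1000 * 9.81 * 385.8 * 157.1 * 0.82 / 1e6 = 487.5524 MW


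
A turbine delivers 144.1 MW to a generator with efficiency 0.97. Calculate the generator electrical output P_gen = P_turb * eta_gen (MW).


P_gen = 144.1 * 0.97 = 139.7770 MW


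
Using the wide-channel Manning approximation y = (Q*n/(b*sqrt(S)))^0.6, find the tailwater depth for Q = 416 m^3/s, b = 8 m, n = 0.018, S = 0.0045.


y = (416 * 0.018 / (8 * 0.0045^0.5))^0.6 = 4.8619 m


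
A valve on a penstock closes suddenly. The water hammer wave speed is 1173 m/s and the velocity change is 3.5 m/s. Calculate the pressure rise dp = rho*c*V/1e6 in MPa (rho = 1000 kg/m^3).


dp = 1000 * 1173 * 3.5 / 1e6 = 4.1055 MPa


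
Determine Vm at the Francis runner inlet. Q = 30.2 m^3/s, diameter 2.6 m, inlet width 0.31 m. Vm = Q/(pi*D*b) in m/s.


Vm = 30.2 / (pi * 2.6 * 0.31) = 11.9267 m/s


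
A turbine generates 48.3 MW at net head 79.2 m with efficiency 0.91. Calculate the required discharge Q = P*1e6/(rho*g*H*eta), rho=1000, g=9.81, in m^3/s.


Q = 48.3 * 1e6 / (1000 * 9.81 * 79.2 * 0.91) = 68.3143 m^3/s


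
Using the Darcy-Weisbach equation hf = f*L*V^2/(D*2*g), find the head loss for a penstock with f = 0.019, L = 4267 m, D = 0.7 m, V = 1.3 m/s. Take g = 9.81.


hf = 0.019 * 4267 * 1.3^2 / (0.7 * 2 * 9.81) = 9.9762 m


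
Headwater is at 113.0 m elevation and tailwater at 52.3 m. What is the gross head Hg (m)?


Hg = 113.0 - 52.3 = 60.7000 m


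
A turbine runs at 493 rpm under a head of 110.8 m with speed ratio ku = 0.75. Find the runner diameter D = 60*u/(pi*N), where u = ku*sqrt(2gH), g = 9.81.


u = 0.75 * sqrt(2*9.81*110.8) = 34.9688 m/s
D = 60 * 34.9688 / (pi * 493) = 1.3547 m


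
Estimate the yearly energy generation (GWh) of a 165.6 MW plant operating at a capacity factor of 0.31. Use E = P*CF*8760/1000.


E = 165.6 * 0.31 * 8760 / 1000 = 449.7034 GWh


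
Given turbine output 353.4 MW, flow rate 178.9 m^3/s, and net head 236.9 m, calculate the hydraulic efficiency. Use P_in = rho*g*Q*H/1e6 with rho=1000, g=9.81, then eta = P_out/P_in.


P_in = 1000 * 9.81 * 178.9 * 236.9 / 1e6 = 415.7616 MW
eta = 353.4 / 415.7616 = 0.8500


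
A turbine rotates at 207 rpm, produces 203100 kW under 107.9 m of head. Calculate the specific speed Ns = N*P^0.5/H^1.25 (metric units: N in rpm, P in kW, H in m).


Ns = 207 * 203100^0.5 / 107.9^1.25 = 268.2554


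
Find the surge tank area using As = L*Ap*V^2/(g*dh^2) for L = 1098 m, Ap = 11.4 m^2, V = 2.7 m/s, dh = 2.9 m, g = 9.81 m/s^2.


As = 1098 * 11.4 * 2.7^2 / (9.81 * 2.9^2) = 1106.0372 m^2


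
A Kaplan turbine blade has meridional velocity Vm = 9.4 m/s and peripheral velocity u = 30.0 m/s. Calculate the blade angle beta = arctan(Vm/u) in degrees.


beta = arctan(9.4 / 30.0) = 17.3975 degrees


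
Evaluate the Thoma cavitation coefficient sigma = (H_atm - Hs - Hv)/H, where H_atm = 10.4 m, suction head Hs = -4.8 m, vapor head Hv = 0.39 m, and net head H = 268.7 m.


sigma = (10.4 - (-4.8) - 0.39) / 268.7 = 0.0551


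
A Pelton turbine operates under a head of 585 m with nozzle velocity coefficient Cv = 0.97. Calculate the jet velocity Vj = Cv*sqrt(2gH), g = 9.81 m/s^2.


Vj = 0.97 * sqrt(2*9.81*585) = 103.9200 m/s


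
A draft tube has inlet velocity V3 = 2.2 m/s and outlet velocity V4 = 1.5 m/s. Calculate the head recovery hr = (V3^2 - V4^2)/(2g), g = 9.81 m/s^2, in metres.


hr = (2.2^2 - 1.5^2) / (2*9.81) = 0.1320 m


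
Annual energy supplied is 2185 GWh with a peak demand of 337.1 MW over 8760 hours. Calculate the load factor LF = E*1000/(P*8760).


LF = 2185 * 1000 / (337.1 * 8760) = 0.7399


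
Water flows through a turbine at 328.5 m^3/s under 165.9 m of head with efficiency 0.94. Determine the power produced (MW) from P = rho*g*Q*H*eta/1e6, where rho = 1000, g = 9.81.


P = 1000 * 9.81 * 328.5 * 165.9 * 0.94 / 1e6 = 502.5492 MW


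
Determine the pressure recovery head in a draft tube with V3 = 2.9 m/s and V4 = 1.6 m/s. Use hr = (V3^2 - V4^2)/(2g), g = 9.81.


hr = (2.9^2 - 1.6^2) / (2*9.81) = 0.2982 m


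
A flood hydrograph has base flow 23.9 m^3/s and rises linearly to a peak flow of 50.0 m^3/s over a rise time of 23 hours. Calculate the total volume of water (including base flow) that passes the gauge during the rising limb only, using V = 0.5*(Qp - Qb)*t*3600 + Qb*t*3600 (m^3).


V = 0.5*(50.0 - 23.9)*23*3600 + 23.9*23*3600 = 3.0595e+06 m^3


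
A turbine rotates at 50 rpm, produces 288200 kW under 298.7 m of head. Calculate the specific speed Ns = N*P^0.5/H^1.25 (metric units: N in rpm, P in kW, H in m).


Ns = 50 * 288200^0.5 / 298.7^1.25 = 21.6159


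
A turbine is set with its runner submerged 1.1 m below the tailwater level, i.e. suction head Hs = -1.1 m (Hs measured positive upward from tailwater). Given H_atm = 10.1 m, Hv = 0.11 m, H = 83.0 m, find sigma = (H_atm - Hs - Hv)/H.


sigma = (10.1 - (-1.1) - 0.11) / 83.0 = 0.1336


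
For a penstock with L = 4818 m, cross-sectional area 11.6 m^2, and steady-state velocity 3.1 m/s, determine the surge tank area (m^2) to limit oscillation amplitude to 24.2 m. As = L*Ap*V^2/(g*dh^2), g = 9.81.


As = 4818 * 11.6 * 3.1^2 / (9.81 * 24.2^2) = 93.4864 m^2


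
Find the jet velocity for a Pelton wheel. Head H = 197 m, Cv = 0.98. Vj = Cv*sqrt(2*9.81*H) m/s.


Vj = 0.98 * sqrt(2*9.81*197) = 60.9268 m/s


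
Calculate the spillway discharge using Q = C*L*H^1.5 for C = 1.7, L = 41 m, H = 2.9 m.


Q = 1.7 * 41 * 2.9^1.5 = 344.2150 m^3/s


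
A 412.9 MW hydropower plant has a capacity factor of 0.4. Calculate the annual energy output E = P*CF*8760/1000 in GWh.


E = 412.9 * 0.4 * 8760 / 1000 = 1446.8016 GWh


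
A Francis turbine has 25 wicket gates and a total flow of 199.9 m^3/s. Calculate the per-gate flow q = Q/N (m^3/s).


q = 199.9 / 25 = 7.9960 m^3/s


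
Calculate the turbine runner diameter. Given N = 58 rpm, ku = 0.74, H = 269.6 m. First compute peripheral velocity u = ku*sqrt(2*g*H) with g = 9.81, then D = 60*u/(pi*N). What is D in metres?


u = 0.74 * sqrt(2*9.81*269.6) = 53.8197 m/s
D = 60 * 53.8197 / (pi * 58) = 17.7221 m


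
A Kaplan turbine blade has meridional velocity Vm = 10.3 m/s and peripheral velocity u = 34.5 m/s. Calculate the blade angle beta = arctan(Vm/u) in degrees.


beta = arctan(10.3 / 34.5) = 16.6230 degrees


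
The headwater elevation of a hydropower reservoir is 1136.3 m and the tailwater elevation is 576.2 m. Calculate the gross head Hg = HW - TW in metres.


Hg = 1136.3 - 576.2 = 560.1000 m


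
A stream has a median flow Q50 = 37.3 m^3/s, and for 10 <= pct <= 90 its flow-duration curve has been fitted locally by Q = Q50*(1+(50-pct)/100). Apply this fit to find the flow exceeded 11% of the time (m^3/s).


Q = 37.3 * (1 + (50 - 11)/100) = 51.8470 m^3/s


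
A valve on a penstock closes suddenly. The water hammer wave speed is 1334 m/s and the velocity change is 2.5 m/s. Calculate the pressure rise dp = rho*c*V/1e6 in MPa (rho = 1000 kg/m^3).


dp = 1000 * 1334 * 2.5 / 1e6 = 3.3350 MPa


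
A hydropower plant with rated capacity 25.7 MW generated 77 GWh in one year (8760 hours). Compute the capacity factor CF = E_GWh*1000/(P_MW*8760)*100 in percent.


CF = 77 * 1000 / (25.7 * 8760) * 100 = 34.2022 %


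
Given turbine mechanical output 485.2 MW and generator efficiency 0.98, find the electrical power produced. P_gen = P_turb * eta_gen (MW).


P_gen = 485.2 * 0.98 = 475.4960 MW


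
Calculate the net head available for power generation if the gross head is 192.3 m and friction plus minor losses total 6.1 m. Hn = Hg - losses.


Hn = 192.3 - 6.1 = 186.2000 m


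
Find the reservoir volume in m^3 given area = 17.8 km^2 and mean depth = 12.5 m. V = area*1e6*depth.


V = 17.8 * 1e6 * 12.5 = 2.2250e+08 m^3


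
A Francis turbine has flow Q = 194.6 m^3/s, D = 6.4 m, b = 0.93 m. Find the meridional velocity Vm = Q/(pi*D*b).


Vm = 194.6 / (pi * 6.4 * 0.93) = 10.4071 m/s


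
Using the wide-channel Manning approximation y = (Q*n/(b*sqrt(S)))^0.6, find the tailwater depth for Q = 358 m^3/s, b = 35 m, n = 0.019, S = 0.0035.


y = (358 * 0.019 / (35 * 0.0035^0.5))^0.6 = 2.0414 m


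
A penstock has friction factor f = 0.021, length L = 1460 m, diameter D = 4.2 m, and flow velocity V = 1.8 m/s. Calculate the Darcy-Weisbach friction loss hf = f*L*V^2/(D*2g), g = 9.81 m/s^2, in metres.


hf = 0.021 * 1460 * 1.8^2 / (4.2 * 2 * 9.81) = 1.2055 m


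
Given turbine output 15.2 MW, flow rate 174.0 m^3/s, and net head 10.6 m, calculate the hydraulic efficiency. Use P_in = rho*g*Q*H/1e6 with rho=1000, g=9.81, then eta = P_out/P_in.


P_in = 1000 * 9.81 * 174.0 * 10.6 / 1e6 = 18.0936 MW
eta = 15.2 / 18.0936 = 0.8401


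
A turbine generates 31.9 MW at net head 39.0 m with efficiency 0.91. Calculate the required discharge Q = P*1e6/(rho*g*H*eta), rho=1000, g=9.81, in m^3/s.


Q = 31.9 * 1e6 / (1000 * 9.81 * 39.0 * 0.91) = 91.6254 m^3/s


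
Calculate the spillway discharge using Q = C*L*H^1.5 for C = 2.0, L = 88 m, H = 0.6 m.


Q = 2.0 * 88 * 0.6^1.5 = 81.7974 m^3/s


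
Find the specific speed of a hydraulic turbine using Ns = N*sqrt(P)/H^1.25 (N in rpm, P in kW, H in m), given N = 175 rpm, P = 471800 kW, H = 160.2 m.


Ns = 175 * 471800^0.5 / 160.2^1.25 = 210.9060


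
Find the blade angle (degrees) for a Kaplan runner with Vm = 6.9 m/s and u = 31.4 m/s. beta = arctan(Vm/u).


beta = arctan(6.9 / 31.4) = 12.3935 degrees


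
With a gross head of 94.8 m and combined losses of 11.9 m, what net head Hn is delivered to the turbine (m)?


Hn = 94.8 - 11.9 = 82.9000 m


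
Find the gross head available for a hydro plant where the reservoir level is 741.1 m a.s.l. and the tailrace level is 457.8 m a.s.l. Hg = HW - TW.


Hg = 741.1 - 457.8 = 283.3000 m


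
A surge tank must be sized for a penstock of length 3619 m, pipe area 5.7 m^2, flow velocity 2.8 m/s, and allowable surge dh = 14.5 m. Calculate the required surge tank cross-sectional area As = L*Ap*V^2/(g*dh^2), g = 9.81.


As = 3619 * 5.7 * 2.8^2 / (9.81 * 14.5^2) = 78.4105 m^2


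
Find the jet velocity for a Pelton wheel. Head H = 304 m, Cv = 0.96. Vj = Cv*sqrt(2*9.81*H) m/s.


Vj = 0.96 * sqrt(2*9.81*304) = 74.1408 m/s


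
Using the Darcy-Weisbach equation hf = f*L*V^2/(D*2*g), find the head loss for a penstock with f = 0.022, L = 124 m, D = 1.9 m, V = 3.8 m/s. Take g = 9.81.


hf = 0.022 * 124 * 3.8^2 / (1.9 * 2 * 9.81) = 1.0567 m


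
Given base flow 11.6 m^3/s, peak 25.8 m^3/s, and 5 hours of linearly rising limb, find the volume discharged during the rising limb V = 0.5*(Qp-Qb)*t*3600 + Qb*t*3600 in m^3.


V = 0.5*(25.8 - 11.6)*5*3600 + 11.6*5*3600 = 336600.0000 m^3


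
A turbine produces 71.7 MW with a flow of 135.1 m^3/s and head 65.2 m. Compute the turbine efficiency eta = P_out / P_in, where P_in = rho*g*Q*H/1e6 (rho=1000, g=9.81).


P_in = 1000 * 9.81 * 135.1 * 65.2 / 1e6 = 86.4116 MW
eta = 71.7 / 86.4116 = 0.8297


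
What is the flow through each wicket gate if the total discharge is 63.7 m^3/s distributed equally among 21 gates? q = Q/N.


q = 63.7 / 21 = 3.0333 m^3/s


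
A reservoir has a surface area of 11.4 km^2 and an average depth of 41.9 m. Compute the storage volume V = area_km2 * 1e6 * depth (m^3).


V = 11.4 * 1e6 * 41.9 = 4.7766e+08 m^3


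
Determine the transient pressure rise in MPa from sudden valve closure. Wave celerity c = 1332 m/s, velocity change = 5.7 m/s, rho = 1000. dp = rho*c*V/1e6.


dp = 1000 * 1332 * 5.7 / 1e6 = 7.5924 MPa


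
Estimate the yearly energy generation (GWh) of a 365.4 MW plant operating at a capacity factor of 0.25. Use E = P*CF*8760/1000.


E = 365.4 * 0.25 * 8760 / 1000 = 800.2260 GWh


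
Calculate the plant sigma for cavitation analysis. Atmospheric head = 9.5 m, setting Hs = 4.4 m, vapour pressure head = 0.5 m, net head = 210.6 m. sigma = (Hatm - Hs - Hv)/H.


sigma = (9.5 - 4.4 - 0.5) / 210.6 = 0.0218


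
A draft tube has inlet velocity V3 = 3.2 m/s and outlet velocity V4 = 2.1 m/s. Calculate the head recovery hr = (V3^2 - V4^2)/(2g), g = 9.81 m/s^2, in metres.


hr = (3.2^2 - 2.1^2) / (2*9.81) = 0.2971 m


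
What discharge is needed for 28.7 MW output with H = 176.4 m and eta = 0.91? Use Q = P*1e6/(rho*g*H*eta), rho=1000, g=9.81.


Q = 28.7 * 1e6 / (1000 * 9.81 * 176.4 * 0.91) = 18.2252 m^3/s


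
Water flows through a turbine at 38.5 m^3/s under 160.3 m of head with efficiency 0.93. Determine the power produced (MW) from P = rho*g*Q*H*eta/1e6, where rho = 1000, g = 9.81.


P = 1000 * 9.81 * 38.5 * 160.3 * 0.93 / 1e6 = 56.3049 MW


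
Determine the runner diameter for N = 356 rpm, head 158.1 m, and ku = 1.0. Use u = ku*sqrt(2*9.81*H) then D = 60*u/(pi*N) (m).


u = 1.0 * sqrt(2*9.81*158.1) = 55.6949 m/s
D = 60 * 55.6949 / (pi * 356) = 2.9879 m


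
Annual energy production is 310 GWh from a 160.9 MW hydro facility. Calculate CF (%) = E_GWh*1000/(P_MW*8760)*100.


CF = 310 * 1000 / (160.9 * 8760) * 100 = 21.9939 %


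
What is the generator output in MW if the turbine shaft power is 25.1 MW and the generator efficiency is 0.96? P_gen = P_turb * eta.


P_gen = 25.1 * 0.96 = 24.0960 MW


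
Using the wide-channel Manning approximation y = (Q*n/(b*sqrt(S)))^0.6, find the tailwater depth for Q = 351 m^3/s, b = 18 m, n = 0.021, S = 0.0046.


y = (351 * 0.021 / (18 * 0.0046^0.5))^0.6 = 2.9412 m


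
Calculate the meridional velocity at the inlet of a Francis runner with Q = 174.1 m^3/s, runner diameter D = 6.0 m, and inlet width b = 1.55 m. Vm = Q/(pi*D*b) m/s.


Vm = 174.1 / (pi * 6.0 * 1.55) = 5.9589 m/s


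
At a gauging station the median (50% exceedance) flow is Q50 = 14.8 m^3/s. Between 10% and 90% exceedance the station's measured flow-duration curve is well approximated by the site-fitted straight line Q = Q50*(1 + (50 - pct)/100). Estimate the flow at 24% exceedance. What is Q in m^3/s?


Q = 14.8 * (1 + (50 - 24)/100) = 18.6480 m^3/s


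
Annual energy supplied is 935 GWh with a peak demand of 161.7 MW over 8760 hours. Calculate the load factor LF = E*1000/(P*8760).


LF = 935 * 1000 / (161.7 * 8760) = 0.6601


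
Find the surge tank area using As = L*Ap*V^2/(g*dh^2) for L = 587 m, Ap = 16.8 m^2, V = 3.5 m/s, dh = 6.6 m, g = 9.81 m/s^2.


As = 587 * 16.8 * 3.5^2 / (9.81 * 6.6^2) = 282.7005 m^2


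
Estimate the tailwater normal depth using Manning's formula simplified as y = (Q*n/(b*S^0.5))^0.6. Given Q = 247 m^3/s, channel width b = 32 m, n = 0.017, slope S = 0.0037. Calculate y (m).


y = (247 * 0.017 / (32 * 0.0037^0.5))^0.6 = 1.5861 m


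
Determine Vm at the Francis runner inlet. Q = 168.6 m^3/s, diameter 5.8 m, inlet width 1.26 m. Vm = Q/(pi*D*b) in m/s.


Vm = 168.6 / (pi * 5.8 * 1.26) = 7.3436 m/s


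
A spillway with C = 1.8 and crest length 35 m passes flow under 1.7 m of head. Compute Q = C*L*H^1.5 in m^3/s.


Q = 1.8 * 35 * 1.7^1.5 = 139.6413 m^3/s


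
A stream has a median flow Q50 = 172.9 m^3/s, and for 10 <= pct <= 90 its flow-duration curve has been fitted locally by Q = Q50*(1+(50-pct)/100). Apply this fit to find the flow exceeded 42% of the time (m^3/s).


Q = 172.9 * (1 + (50 - 42)/100) = 186.7320 m^3/s


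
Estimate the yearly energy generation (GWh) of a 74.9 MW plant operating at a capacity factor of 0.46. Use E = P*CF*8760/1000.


E = 74.9 * 0.46 * 8760 / 1000 = 301.8170 GWh


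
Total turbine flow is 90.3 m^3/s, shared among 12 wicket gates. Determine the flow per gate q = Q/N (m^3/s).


q = 90.3 / 12 = 7.5250 m^3/s


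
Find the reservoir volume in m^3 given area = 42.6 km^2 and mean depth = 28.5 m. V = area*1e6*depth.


V = 42.6 * 1e6 * 28.5 = 1.2141e+09 m^3


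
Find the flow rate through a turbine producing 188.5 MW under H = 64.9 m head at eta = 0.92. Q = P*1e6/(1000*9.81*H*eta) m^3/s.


Q = 188.5 * 1e6 / (1000 * 9.81 * 64.9 * 0.92) = 321.8176 m^3/s


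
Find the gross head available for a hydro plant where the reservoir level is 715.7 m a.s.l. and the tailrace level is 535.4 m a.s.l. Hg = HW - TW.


Hg = 715.7 - 535.4 = 180.3000 m


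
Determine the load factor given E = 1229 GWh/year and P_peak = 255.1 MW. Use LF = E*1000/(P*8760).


LF = 1229 * 1000 / (255.1 * 8760) = 0.5500


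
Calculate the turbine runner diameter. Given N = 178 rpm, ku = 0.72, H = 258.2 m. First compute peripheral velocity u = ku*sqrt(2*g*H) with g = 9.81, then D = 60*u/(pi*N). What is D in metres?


u = 0.72 * sqrt(2*9.81*258.2) = 51.2460 m/s
D = 60 * 51.2460 / (pi * 178) = 5.4985 m


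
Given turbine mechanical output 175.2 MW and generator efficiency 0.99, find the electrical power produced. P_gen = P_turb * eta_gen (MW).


P_gen = 175.2 * 0.99 = 173.4480 MW


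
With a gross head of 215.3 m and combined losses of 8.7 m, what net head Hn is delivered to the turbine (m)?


Hn = 215.3 - 8.7 = 206.6000 m


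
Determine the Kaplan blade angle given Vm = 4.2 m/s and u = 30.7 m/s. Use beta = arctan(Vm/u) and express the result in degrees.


beta = arctan(4.2 / 30.7) = 7.7901 degrees


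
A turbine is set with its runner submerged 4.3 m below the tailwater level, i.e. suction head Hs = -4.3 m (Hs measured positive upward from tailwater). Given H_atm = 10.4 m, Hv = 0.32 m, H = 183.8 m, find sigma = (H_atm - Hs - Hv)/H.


sigma = (10.4 - (-4.3) - 0.32) / 183.8 = 0.0782


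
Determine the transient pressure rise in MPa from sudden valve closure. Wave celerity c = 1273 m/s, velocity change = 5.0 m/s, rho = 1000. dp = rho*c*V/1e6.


dp = 1000 * 1273 * 5.0 / 1e6 = 6.3650 MPa


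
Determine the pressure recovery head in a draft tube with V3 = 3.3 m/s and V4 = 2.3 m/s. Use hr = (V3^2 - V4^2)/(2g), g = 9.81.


hr = (3.3^2 - 2.3^2) / (2*9.81) = 0.2854 m


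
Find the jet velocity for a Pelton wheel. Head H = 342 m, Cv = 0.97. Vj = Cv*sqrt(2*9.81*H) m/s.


Vj = 0.97 * sqrt(2*9.81*342) = 79.4574 m/s


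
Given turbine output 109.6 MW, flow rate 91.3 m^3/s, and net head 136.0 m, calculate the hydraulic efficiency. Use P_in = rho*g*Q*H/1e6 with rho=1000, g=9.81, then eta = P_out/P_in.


P_in = 1000 * 9.81 * 91.3 * 136.0 / 1e6 = 121.8088 MW
eta = 109.6 / 121.8088 = 0.8998


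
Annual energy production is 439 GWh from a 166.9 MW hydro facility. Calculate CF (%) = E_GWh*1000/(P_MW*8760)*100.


CF = 439 * 1000 / (166.9 * 8760) * 100 = 30.0265 %


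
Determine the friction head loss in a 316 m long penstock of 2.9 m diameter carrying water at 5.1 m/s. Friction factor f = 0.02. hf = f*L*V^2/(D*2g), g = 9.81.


hf = 0.02 * 316 * 5.1^2 / (2.9 * 2 * 9.81) = 2.8891 m


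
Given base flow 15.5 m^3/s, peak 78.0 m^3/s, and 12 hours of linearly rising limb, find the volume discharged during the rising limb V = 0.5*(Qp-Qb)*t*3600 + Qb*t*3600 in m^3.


V = 0.5*(78.0 - 15.5)*12*3600 + 15.5*12*3600 = 2.0196e+06 m^3


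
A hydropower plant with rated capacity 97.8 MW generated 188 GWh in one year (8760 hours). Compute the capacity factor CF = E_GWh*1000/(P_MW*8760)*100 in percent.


CF = 188 * 1000 / (97.8 * 8760) * 100 = 21.9440 %


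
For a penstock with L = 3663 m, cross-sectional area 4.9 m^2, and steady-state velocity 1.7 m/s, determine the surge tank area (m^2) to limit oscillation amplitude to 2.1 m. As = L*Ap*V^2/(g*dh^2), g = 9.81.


As = 3663 * 4.9 * 1.7^2 / (9.81 * 2.1^2) = 1199.0112 m^2


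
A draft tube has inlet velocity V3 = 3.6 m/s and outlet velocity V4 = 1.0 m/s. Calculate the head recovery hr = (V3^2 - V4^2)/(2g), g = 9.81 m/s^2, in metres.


hr = (3.6^2 - 1.0^2) / (2*9.81) = 0.6096 m


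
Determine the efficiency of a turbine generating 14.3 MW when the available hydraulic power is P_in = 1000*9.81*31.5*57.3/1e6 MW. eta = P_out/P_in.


P_in = 1000 * 9.81 * 31.5 * 57.3 / 1e6 = 17.7066 MW
eta = 14.3 / 17.7066 = 0.8076


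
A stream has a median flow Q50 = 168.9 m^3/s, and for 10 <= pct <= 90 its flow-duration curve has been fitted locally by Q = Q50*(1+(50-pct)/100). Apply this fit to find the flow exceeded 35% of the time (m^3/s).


Q = 168.9 * (1 + (50 - 35)/100) = 194.2350 m^3/s


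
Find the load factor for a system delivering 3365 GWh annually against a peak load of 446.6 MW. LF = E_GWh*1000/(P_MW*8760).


LF = 3365 * 1000 / (446.6 * 8760) = 0.8601


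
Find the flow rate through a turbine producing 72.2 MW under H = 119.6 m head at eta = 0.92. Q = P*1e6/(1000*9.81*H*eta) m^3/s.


Q = 72.2 * 1e6 / (1000 * 9.81 * 119.6 * 0.92) = 66.8881 m^3/s


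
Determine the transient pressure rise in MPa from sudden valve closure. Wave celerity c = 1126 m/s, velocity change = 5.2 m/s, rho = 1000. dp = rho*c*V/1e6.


dp = 1000 * 1126 * 5.2 / 1e6 = 5.8552 MPa


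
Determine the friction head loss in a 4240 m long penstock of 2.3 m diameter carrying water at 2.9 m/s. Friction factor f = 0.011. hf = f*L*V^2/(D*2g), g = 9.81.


hf = 0.011 * 4240 * 2.9^2 / (2.3 * 2 * 9.81) = 8.6922 m


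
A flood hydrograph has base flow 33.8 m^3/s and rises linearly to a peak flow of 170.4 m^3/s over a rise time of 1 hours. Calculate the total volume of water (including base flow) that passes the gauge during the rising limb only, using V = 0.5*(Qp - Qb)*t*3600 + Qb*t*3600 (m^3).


V = 0.5*(170.4 - 33.8)*1*3600 + 33.8*1*3600 = 367560.0000 m^3


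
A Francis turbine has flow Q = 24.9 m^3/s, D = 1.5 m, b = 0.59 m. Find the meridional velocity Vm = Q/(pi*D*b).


Vm = 24.9 / (pi * 1.5 * 0.59) = 8.9558 m/s


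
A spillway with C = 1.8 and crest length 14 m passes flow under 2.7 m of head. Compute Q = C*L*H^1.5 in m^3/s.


Q = 1.8 * 14 * 2.7^1.5 = 111.8011 m^3/s


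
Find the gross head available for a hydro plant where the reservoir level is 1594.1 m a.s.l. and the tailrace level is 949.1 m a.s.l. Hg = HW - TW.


Hg = 1594.1 - 949.1 = 645.0000 m


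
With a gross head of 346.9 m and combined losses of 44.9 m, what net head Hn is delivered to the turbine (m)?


Hn = 346.9 - 44.9 = 302.0000 m


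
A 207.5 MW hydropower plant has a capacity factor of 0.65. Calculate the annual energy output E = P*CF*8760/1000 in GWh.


E = 207.5 * 0.65 * 8760 / 1000 = 1181.5050 GWh


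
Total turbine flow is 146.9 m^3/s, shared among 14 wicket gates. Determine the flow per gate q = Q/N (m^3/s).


q = 146.9 / 14 = 10.4929 m^3/s


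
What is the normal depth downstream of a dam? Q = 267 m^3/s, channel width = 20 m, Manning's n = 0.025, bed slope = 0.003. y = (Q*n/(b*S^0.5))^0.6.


y = (267 * 0.025 / (20 * 0.003^0.5))^0.6 = 2.9574 m


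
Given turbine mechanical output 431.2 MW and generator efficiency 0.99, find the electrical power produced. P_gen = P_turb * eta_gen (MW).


P_gen = 431.2 * 0.99 = 426.8880 MW


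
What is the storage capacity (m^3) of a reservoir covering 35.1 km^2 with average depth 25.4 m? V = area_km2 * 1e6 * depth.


V = 35.1 * 1e6 * 25.4 = 8.9154e+08 m^3


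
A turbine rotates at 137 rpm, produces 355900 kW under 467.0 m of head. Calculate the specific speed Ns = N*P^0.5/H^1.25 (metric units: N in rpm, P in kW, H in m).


Ns = 137 * 355900^0.5 / 467.0^1.25 = 37.6477


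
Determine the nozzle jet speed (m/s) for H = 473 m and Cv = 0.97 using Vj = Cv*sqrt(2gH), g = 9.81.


Vj = 0.97 * sqrt(2*9.81*473) = 93.4441 m/s


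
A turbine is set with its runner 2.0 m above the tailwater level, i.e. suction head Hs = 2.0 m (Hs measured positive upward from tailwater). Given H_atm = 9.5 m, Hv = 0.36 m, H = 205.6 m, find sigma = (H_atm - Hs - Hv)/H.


sigma = (9.5 - 2.0 - 0.36) / 205.6 = 0.0347


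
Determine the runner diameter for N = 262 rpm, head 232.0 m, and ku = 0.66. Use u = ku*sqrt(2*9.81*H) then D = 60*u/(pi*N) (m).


u = 0.66 * sqrt(2*9.81*232.0) = 44.5284 m/s
D = 60 * 44.5284 / (pi * 262) = 3.2459 m


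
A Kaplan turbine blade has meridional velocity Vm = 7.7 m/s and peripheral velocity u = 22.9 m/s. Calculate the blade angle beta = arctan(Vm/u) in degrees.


beta = arctan(7.7 / 22.9) = 18.5849 degrees


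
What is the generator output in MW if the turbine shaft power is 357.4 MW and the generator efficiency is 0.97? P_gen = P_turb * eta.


P_gen = 357.4 * 0.97 = 346.6780 MW


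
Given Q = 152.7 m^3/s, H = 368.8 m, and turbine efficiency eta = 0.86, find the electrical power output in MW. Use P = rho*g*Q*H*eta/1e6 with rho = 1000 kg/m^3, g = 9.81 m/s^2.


P = 1000 * 9.81 * 152.7 * 368.8 * 0.86 / 1e6 = 475.1135 MW


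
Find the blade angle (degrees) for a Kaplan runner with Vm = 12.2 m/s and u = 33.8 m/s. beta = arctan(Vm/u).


beta = arctan(12.2 / 33.8) = 19.8469 degrees


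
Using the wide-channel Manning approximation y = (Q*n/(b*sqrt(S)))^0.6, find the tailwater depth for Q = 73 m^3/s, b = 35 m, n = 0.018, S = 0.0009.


y = (73 * 0.018 / (35 * 0.0009^0.5))^0.6 = 1.1440 m


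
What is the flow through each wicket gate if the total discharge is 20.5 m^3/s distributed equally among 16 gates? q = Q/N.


q = 20.5 / 16 = 1.2812 m^3/s


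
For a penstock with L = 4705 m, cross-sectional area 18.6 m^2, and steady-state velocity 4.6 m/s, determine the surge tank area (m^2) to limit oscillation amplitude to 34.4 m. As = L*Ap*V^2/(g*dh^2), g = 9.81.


As = 4705 * 18.6 * 4.6^2 / (9.81 * 34.4^2) = 159.5153 m^2


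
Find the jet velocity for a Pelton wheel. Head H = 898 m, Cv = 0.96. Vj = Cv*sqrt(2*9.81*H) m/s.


Vj = 0.96 * sqrt(2*9.81*898) = 127.4263 m/s


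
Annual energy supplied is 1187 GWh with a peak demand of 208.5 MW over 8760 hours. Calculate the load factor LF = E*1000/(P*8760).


LF = 1187 * 1000 / (208.5 * 8760) = 0.6499


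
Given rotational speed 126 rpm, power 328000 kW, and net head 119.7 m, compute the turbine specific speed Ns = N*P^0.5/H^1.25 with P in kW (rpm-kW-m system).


Ns = 126 * 328000^0.5 / 119.7^1.25 = 182.2593


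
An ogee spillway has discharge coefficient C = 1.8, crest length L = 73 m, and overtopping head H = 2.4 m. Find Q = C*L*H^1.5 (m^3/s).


Q = 1.8 * 73 * 2.4^1.5 = 488.5536 m^3/s


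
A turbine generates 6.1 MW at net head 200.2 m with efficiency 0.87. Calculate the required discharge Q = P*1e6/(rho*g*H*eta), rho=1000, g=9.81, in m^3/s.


Q = 6.1 * 1e6 / (1000 * 9.81 * 200.2 * 0.87) = 3.5701 m^3/s


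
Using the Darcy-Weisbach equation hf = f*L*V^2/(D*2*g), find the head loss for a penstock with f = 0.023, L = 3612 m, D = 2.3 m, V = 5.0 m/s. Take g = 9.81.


hf = 0.023 * 3612 * 5.0^2 / (2.3 * 2 * 9.81) = 46.0245 m


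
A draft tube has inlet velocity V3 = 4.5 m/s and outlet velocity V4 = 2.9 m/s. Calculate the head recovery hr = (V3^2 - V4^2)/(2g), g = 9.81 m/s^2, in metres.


hr = (4.5^2 - 2.9^2) / (2*9.81) = 0.6035 m


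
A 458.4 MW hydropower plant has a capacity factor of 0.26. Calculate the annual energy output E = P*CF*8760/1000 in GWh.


E = 458.4 * 0.26 * 8760 / 1000 = 1044.0518 GWh


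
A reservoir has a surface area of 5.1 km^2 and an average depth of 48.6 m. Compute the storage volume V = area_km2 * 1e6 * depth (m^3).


V = 5.1 * 1e6 * 48.6 = 2.4786e+08 m^3


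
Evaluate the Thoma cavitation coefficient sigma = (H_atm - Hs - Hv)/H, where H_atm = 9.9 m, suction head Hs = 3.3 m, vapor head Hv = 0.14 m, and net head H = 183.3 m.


sigma = (9.9 - 3.3 - 0.14) / 183.3 = 0.0352


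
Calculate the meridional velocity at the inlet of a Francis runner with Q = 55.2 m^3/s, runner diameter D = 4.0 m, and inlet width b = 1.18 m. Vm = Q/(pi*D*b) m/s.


Vm = 55.2 / (pi * 4.0 * 1.18) = 3.7226 m/s


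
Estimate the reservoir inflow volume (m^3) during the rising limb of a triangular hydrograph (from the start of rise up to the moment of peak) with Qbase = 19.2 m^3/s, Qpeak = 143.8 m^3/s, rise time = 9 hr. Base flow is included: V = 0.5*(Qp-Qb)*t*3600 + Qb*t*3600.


V = 0.5*(143.8 - 19.2)*9*3600 + 19.2*9*3600 = 2.6406e+06 m^3


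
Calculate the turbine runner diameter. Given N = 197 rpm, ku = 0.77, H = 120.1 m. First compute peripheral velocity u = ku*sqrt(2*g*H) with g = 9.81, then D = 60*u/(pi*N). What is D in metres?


u = 0.77 * sqrt(2*9.81*120.1) = 37.3776 m/s
D = 60 * 37.3776 / (pi * 197) = 3.6237 m


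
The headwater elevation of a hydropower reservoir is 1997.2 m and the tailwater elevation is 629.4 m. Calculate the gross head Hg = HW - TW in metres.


Hg = 1997.2 - 629.4 = 1367.8000 m


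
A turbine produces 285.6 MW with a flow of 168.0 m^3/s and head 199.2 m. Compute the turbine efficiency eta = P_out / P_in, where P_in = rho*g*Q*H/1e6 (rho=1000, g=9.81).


P_in = 1000 * 9.81 * 168.0 * 199.2 / 1e6 = 328.2975 MW
eta = 285.6 / 328.2975 = 0.8699


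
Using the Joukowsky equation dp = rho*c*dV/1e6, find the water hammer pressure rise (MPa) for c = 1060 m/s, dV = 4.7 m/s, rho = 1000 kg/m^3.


dp = 1000 * 1060 * 4.7 / 1e6 = 4.9820 MPa


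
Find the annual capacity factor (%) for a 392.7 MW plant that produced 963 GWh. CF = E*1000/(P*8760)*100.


CF = 963 * 1000 / (392.7 * 8760) * 100 = 27.9938 %


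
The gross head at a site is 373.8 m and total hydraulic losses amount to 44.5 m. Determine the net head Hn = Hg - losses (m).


Hn = 373.8 - 44.5 = 329.3000 m


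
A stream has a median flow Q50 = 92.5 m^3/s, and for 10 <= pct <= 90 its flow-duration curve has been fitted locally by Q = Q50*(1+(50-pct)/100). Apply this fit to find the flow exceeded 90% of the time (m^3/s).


Q = 92.5 * (1 + (50 - 90)/100) = 55.5000 m^3/s


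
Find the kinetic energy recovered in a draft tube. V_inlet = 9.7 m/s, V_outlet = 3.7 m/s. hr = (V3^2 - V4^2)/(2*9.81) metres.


hr = (9.7^2 - 3.7^2) / (2*9.81) = 4.0979 m
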